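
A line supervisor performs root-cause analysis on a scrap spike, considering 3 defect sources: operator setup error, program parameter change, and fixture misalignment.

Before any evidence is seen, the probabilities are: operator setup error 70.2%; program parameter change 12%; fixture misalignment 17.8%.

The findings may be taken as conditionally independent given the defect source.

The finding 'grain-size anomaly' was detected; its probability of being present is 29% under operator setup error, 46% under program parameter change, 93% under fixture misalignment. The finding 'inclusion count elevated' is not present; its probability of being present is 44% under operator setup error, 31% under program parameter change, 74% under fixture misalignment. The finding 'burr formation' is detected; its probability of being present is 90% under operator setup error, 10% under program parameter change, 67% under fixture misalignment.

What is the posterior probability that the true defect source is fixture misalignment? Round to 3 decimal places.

0.213

For each hypothesis, the unnormalized posterior weight is prior × product of the finding likelihoods (using 1 − P(present | H) for each absent finding):
  operator setup error: 0.702 × 0.29 × (1 − 0.44) × 0.90 = 0.1026
  program parameter change: 0.120 × 0.46 × (1 − 0.31) × 0.10 = 0.0038088
  fixture misalignment: 0.178 × 0.93 × (1 − 0.74) × 0.67 = 0.028837
Marginal likelihood of the evidence = 0.13525.
P(fixture misalignment | evidence) = 0.028837 / 0.13525 ≈ 0.213.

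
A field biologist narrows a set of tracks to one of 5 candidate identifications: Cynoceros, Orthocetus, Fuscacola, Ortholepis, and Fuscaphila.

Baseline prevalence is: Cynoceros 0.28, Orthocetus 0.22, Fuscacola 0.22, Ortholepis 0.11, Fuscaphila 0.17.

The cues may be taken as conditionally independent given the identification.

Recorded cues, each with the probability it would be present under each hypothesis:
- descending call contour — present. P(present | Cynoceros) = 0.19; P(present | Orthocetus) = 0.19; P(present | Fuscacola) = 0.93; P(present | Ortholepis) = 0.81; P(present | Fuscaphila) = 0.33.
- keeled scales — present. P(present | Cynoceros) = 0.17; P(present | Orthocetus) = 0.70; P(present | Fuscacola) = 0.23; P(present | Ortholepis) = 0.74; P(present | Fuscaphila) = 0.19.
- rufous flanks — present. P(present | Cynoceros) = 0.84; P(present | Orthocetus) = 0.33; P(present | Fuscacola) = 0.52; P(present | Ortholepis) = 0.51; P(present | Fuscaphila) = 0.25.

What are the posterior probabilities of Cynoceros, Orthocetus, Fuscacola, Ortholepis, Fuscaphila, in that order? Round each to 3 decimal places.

0.097, 0.124, 0.314, 0.431, 0.034

For each hypothesis, the unnormalized posterior weight is prior × product of the cue likelihoods:
  Cynoceros: 0.28 × 0.19 × 0.17 × 0.84 = 0.007597
  Orthocetus: 0.22 × 0.19 × 0.70 × 0.33 = 0.0096558
  Fuscacola: 0.22 × 0.93 × 0.23 × 0.52 = 0.02447
  Ortholepis: 0.11 × 0.81 × 0.74 × 0.51 = 0.033626
  Fuscaphila: 0.17 × 0.33 × 0.19 × 0.25 = 0.0026648
The unnormalized weights sum to 0.078014.
P(Cynoceros | evidence) = 0.007597 / 0.078014 ≈ 0.097
P(Orthocetus | evidence) = 0.0096558 / 0.078014 ≈ 0.124
P(Fuscacola | evidence) = 0.02447 / 0.078014 ≈ 0.314
P(Ortholepis | evidence) = 0.033626 / 0.078014 ≈ 0.431
P(Fuscaphila | evidence) = 0.0026648 / 0.078014 ≈ 0.034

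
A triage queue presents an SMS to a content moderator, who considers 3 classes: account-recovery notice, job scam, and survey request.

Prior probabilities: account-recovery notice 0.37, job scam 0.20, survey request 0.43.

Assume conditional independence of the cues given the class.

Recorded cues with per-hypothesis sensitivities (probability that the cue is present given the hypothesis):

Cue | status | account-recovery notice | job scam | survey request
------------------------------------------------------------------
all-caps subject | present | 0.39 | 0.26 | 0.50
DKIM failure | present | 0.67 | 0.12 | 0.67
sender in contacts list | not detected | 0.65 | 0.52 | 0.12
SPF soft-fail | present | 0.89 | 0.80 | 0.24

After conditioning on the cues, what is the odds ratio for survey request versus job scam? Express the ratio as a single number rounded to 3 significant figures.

12.7

Posterior odds equal prior odds times the likelihood ratio; only the two competing hypotheses matter (using 1 − P(present | H) for each absent cue).
  survey request: 0.43 × 0.50 × 0.67 × (1 − 0.12) × 0.24 = 0.030423
  job scam: 0.20 × 0.26 × 0.12 × (1 − 0.52) × 0.80 = 0.0023962
Posterior odds = 0.030423 / 0.0023962 ≈ 12.7.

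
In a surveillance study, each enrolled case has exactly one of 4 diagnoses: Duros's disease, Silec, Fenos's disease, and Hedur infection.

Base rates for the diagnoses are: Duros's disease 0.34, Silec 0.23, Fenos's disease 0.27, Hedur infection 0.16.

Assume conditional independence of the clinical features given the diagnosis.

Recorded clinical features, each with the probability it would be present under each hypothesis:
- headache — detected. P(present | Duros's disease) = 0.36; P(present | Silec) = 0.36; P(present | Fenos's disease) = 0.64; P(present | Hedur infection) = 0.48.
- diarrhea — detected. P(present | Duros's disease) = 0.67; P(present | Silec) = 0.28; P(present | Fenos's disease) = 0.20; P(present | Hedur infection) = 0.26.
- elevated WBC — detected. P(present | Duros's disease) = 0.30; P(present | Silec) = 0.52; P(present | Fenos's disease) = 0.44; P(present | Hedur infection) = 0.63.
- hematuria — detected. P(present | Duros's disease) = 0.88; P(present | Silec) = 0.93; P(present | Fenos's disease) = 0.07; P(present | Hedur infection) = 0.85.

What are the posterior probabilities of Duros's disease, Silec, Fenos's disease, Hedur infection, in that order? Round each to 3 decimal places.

By Bayes' rule with conditional independence, the unnormalized weight for each hypothesis is prior × ∏ likelihoods:
  Duros's disease: 0.34 × 0.36 × 0.67 × 0.30 × 0.88 = 0.02165
  Silec: 0.23 × 0.36 × 0.28 × 0.52 × 0.93 = 0.011212
  Fenos's disease: 0.27 × 0.64 × 0.20 × 0.44 × 0.07 = 0.0010644
  Hedur infection: 0.16 × 0.48 × 0.26 × 0.63 × 0.85 = 0.010693
The unnormalized weights sum to 0.044619.
P(Duros's disease | evidence) = 0.02165 / 0.044619 ≈ 0.485
P(Silec | evidence) = 0.011212 / 0.044619 ≈ 0.251
P(Fenos's disease | evidence) = 0.0010644 / 0.044619 ≈ 0.024
P(Hedur infection | evidence) = 0.010693 / 0.044619 ≈ 0.240

0.485, 0.251, 0.024, 0.240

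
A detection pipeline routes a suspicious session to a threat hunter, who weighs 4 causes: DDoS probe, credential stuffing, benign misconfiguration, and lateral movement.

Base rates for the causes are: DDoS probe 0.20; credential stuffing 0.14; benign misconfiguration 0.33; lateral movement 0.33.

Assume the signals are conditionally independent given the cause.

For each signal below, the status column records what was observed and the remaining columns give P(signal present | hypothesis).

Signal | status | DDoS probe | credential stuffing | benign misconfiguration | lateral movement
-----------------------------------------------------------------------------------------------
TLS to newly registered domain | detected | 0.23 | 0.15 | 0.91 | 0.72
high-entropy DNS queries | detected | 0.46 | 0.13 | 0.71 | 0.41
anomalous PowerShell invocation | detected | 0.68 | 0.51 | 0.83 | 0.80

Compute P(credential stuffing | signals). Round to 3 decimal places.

By Bayes' rule with conditional independence, the unnormalized weight for each hypothesis is prior × ∏ likelihoods:
  DDoS probe: 0.20 × 0.23 × 0.46 × 0.68 = 0.014389
  credential stuffing: 0.14 × 0.15 × 0.13 × 0.51 = 0.0013923
  benign misconfiguration: 0.33 × 0.91 × 0.71 × 0.83 = 0.17697
  lateral movement: 0.33 × 0.72 × 0.41 × 0.80 = 0.077933
Normalizing constant Z = 0.014389 + 0.0013923 + 0.17697 + 0.077933 = 0.27068.
P(credential stuffing | evidence) = 0.0013923 / 0.27068 ≈ 0.005.

0.005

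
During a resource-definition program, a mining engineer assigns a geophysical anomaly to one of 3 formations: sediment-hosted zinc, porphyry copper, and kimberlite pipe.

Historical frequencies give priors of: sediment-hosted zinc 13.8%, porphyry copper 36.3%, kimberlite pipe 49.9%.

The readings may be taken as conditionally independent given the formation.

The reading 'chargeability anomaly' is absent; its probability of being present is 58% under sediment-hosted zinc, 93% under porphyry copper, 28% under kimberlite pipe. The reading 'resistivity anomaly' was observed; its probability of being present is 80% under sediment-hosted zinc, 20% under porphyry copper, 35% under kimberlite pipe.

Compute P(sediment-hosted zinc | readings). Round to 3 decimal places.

0.262

Multiply each prior by the joint likelihood of the reading pattern (using 1 − P(present | H) for each absent reading):
  sediment-hosted zinc: 0.138 × (1 − 0.58) × 0.80 = 0.046368
  porphyry copper: 0.363 × (1 − 0.93) × 0.20 = 0.005082
  kimberlite pipe: 0.499 × (1 − 0.28) × 0.35 = 0.12575
The unnormalized weights sum to 0.1772.
P(sediment-hosted zinc | evidence) = 0.046368 / 0.1772 ≈ 0.262.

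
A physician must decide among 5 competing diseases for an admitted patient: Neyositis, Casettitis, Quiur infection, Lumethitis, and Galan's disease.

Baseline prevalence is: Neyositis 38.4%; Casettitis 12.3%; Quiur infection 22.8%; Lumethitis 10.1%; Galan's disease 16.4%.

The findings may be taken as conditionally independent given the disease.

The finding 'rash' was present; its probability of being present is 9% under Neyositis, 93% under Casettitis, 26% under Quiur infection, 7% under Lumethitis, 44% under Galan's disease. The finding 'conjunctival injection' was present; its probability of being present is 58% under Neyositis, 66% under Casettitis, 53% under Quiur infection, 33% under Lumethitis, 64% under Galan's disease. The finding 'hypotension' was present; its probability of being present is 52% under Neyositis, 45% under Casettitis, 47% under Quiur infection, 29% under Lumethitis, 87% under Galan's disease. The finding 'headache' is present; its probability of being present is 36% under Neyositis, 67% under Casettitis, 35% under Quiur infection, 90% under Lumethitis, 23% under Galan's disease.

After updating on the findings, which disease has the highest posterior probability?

Casettitis

For each hypothesis, the unnormalized posterior weight is prior × product of the finding likelihoods:
  Neyositis: 0.384 × 0.09 × 0.58 × 0.52 × 0.36 = 0.0037524
  Casettitis: 0.123 × 0.93 × 0.66 × 0.45 × 0.67 = 0.022762
  Quiur infection: 0.228 × 0.26 × 0.53 × 0.47 × 0.35 = 0.0051683
  Lumethitis: 0.101 × 0.07 × 0.33 × 0.29 × 0.90 = 0.00060894
  Galan's disease: 0.164 × 0.44 × 0.64 × 0.87 × 0.23 = 0.0092411
Marginal likelihood of the evidence = 0.041533.
P(Neyositis | evidence) ≈ 0.0037524 / 0.041533 ≈ 0.090
P(Casettitis | evidence) ≈ 0.022762 / 0.041533 ≈ 0.548
P(Quiur infection | evidence) ≈ 0.0051683 / 0.041533 ≈ 0.124
P(Lumethitis | evidence) ≈ 0.00060894 / 0.041533 ≈ 0.015
P(Galan's disease | evidence) ≈ 0.0092411 / 0.041533 ≈ 0.222
The largest is 0.548, so Casettitis is most probable.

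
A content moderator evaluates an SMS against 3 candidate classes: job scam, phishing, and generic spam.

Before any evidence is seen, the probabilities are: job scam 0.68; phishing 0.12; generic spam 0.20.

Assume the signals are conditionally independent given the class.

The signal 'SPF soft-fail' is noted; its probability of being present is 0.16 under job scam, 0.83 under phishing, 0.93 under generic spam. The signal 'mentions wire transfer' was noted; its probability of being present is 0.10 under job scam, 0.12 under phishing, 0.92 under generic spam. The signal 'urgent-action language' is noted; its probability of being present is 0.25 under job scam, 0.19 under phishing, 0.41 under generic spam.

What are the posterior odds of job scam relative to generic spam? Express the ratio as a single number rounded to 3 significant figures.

Unnormalized posterior weight (prior times the signal likelihoods) for each of the two hypotheses:
  job scam: 0.68 × 0.16 × 0.10 × 0.25 = 0.00272
  generic spam: 0.20 × 0.93 × 0.92 × 0.41 = 0.070159
Odds(job scam : generic spam) = 0.00272 / 0.070159 ≈ 0.0388.

0.0388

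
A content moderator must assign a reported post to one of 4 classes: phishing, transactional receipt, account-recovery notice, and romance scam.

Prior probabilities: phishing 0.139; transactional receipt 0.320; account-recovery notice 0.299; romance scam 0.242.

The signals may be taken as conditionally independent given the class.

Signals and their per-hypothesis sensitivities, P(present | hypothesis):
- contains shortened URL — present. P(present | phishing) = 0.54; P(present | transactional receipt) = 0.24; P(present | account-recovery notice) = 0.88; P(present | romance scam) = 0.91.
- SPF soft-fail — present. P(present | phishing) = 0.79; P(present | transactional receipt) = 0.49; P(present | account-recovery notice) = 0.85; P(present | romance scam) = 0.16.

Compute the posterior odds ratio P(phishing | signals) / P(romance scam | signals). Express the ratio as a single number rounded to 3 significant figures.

1.68

Unnormalized posterior weight (prior times the signal likelihoods) for each of the two hypotheses:
  phishing: 0.139 × 0.54 × 0.79 = 0.059297
  romance scam: 0.242 × 0.91 × 0.16 = 0.035235
Odds(phishing : romance scam) = 0.059297 / 0.035235 ≈ 1.68.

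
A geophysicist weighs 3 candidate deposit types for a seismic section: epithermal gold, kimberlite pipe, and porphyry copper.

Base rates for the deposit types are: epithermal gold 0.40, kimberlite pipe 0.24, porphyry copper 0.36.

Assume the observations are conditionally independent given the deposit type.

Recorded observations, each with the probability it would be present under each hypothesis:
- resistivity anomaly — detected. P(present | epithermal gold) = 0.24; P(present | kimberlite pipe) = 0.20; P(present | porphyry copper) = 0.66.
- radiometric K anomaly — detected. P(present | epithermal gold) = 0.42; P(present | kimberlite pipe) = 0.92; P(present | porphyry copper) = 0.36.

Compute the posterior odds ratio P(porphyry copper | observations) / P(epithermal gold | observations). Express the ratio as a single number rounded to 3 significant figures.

Posterior odds equal prior odds times the likelihood ratio; only the two competing hypotheses matter.
  porphyry copper: 0.36 × 0.66 × 0.36 = 0.085536
  epithermal gold: 0.40 × 0.24 × 0.42 = 0.04032
Odds(porphyry copper : epithermal gold) = 0.085536 / 0.04032 ≈ 2.12.

2.12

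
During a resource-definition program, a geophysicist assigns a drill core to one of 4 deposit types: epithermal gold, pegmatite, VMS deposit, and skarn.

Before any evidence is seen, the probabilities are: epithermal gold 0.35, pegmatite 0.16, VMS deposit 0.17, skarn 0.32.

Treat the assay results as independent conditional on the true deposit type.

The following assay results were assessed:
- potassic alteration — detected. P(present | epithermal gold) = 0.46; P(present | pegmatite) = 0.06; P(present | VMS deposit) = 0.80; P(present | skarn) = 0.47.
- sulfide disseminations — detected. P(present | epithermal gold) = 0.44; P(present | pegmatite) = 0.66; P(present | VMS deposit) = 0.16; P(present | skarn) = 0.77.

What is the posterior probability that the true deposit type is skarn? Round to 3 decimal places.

For each hypothesis, the unnormalized posterior weight is prior × product of the assay result likelihoods:
  epithermal gold: 0.35 × 0.46 × 0.44 = 0.07084
  pegmatite: 0.16 × 0.06 × 0.66 = 0.006336
  VMS deposit: 0.17 × 0.80 × 0.16 = 0.02176
  skarn: 0.32 × 0.47 × 0.77 = 0.11581
The unnormalized weights sum to 0.21474.
P(skarn | evidence) = 0.11581 / 0.21474 ≈ 0.539.

0.539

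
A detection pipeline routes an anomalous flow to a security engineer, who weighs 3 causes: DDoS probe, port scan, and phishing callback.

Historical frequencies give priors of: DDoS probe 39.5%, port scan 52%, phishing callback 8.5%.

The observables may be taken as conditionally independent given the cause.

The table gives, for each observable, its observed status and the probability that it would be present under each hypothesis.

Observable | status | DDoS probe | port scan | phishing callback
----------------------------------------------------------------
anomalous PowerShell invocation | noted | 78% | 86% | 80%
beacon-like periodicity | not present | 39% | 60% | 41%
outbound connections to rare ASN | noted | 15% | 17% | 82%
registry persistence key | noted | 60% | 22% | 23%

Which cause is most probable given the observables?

By Bayes' rule with conditional independence, the unnormalized weight for each hypothesis is prior × ∏ likelihoods (using 1 − P(present | H) for each absent observable):
  DDoS probe: 0.395 × 0.78 × (1 − 0.39) × 0.15 × 0.60 = 0.016915
  port scan: 0.520 × 0.86 × (1 − 0.60) × 0.17 × 0.22 = 0.0066901
  phishing callback: 0.085 × 0.80 × (1 − 0.41) × 0.82 × 0.23 = 0.0075666
Normalizing constant Z = 0.016915 + 0.0066901 + 0.0075666 = 0.031171.
P(DDoS probe | evidence) ≈ 0.016915 / 0.031171 ≈ 0.543
P(port scan | evidence) ≈ 0.0066901 / 0.031171 ≈ 0.215
P(phishing callback | evidence) ≈ 0.0075666 / 0.031171 ≈ 0.243
The largest is 0.543, so DDoS probe is most probable.

DDoS probe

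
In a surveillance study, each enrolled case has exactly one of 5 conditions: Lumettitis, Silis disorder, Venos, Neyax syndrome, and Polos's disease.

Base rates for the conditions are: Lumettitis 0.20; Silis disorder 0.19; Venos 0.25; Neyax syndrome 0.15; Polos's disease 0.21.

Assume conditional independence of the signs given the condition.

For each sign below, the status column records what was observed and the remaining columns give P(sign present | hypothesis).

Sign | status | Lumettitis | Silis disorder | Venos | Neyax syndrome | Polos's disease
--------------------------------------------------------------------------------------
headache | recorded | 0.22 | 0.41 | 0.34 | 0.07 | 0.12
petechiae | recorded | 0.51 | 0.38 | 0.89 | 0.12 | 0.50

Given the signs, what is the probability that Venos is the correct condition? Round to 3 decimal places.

Multiply each prior by the joint likelihood of the sign pattern:
  Lumettitis: 0.20 × 0.22 × 0.51 = 0.02244
  Silis disorder: 0.19 × 0.41 × 0.38 = 0.029602
  Venos: 0.25 × 0.34 × 0.89 = 0.07565
  Neyax syndrome: 0.15 × 0.07 × 0.12 = 0.00126
  Polos's disease: 0.21 × 0.12 × 0.50 = 0.0126
Marginal likelihood of the evidence = 0.14155.
P(Venos | evidence) = 0.07565 / 0.14155 ≈ 0.534.

0.534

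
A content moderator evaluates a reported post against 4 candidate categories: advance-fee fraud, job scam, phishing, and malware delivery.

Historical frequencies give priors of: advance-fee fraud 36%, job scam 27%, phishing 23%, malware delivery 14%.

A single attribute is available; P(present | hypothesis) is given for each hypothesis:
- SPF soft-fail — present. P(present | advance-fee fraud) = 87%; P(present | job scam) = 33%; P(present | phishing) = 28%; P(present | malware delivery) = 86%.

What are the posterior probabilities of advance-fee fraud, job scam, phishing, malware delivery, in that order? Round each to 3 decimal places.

For each hypothesis, the unnormalized posterior weight is prior × likelihood:
  advance-fee fraud: 0.36 × 0.87 = 0.3132
  job scam: 0.27 × 0.33 = 0.0891
  phishing: 0.23 × 0.28 = 0.0644
  malware delivery: 0.14 × 0.86 = 0.1204
The unnormalized weights sum to 0.5871.
P(advance-fee fraud | evidence) = 0.3132 / 0.5871 ≈ 0.533
P(job scam | evidence) = 0.0891 / 0.5871 ≈ 0.152
P(phishing | evidence) = 0.0644 / 0.5871 ≈ 0.110
P(malware delivery | evidence) = 0.1204 / 0.5871 ≈ 0.205

0.533, 0.152, 0.110, 0.205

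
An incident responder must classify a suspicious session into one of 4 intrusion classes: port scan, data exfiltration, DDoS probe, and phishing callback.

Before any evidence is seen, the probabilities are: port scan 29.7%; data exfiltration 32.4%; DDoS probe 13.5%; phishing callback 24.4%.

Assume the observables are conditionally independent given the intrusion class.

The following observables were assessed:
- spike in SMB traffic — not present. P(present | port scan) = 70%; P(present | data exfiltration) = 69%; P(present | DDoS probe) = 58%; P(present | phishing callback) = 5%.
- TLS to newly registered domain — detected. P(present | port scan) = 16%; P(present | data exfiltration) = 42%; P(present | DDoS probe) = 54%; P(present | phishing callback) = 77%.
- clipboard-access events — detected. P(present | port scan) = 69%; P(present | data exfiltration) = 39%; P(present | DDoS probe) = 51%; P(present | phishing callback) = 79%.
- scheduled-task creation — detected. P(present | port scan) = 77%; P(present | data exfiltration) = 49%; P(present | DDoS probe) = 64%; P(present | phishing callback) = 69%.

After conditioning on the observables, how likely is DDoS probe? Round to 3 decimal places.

0.081

Multiply each prior by the joint likelihood of the observable pattern (using 1 − P(present | H) for each absent observable):
  port scan: 0.297 × (1 − 0.70) × 0.16 × 0.69 × 0.77 = 0.0075742
  data exfiltration: 0.324 × (1 − 0.69) × 0.42 × 0.39 × 0.49 = 0.0080615
  DDoS probe: 0.135 × (1 − 0.58) × 0.54 × 0.51 × 0.64 = 0.0099937
  phishing callback: 0.244 × (1 − 0.05) × 0.77 × 0.79 × 0.69 = 0.097293
Marginal likelihood of the evidence = 0.12292.
P(DDoS probe | evidence) = 0.0099937 / 0.12292 ≈ 0.081.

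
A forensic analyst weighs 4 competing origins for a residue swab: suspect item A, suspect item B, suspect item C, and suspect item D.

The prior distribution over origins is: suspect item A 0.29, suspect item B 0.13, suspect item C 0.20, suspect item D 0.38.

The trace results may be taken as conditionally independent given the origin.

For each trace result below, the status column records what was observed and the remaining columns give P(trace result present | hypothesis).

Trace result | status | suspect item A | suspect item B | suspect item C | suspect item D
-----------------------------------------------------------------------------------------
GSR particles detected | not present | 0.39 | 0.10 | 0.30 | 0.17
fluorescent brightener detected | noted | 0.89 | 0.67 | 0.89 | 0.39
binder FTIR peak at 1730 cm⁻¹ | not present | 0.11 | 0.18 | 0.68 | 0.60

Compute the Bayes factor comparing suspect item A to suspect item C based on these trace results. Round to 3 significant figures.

2.42

The Bayes factor is the ratio of the joint likelihoods of the trace result pattern under the two hypotheses (using 1 − P(present | H) for each absent trace result).
  suspect item A: (1 − 0.39) × 0.89 × (1 − 0.11) = 0.48318
  suspect item C: (1 − 0.30) × 0.89 × (1 − 0.68) = 0.19936
Bayes factor = 0.48318 / 0.19936 ≈ 2.42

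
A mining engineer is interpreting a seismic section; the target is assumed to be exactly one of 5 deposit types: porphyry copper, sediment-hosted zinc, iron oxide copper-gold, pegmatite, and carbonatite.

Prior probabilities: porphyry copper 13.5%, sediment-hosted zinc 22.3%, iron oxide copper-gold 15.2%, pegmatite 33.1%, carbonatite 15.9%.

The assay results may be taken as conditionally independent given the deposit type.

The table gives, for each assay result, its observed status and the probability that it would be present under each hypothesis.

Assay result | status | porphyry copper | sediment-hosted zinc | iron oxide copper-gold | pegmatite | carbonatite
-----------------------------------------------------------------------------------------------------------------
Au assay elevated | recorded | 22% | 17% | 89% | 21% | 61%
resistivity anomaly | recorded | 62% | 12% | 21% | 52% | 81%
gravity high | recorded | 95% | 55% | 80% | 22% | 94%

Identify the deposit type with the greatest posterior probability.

By Bayes' rule with conditional independence, the unnormalized weight for each hypothesis is prior × ∏ likelihoods:
  porphyry copper: 0.135 × 0.22 × 0.62 × 0.95 = 0.017493
  sediment-hosted zinc: 0.223 × 0.17 × 0.12 × 0.55 = 0.0025021
  iron oxide copper-gold: 0.152 × 0.89 × 0.21 × 0.80 = 0.022727
  pegmatite: 0.331 × 0.21 × 0.52 × 0.22 = 0.0079519
  carbonatite: 0.159 × 0.61 × 0.81 × 0.94 = 0.073848
The unnormalized weights sum to 0.12452.
P(porphyry copper | evidence) ≈ 0.017493 / 0.12452 ≈ 0.140
P(sediment-hosted zinc | evidence) ≈ 0.0025021 / 0.12452 ≈ 0.020
P(iron oxide copper-gold | evidence) ≈ 0.022727 / 0.12452 ≈ 0.183
P(pegmatite | evidence) ≈ 0.0079519 / 0.12452 ≈ 0.064
P(carbonatite | evidence) ≈ 0.073848 / 0.12452 ≈ 0.593
The largest is 0.593, so carbonatite is most probable.

carbonatite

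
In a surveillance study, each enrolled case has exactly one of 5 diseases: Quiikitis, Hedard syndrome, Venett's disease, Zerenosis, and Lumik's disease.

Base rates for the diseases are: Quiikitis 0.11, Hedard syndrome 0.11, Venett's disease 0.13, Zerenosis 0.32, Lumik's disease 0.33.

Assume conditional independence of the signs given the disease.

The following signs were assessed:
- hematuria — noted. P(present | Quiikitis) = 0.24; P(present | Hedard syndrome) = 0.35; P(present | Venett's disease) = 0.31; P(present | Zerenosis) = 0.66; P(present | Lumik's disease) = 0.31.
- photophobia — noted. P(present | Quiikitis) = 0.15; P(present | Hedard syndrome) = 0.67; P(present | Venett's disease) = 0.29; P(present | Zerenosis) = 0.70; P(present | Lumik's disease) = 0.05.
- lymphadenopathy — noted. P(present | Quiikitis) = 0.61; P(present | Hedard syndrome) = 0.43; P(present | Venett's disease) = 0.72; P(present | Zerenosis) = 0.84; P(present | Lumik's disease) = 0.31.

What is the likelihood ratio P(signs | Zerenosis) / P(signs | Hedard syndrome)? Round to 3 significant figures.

3.85

Joint likelihood of the sign pattern under each hypothesis:
  Zerenosis: 0.66 × 0.70 × 0.84 = 0.38808
  Hedard syndrome: 0.35 × 0.67 × 0.43 = 0.10083
Bayes factor = 0.38808 / 0.10083 ≈ 3.85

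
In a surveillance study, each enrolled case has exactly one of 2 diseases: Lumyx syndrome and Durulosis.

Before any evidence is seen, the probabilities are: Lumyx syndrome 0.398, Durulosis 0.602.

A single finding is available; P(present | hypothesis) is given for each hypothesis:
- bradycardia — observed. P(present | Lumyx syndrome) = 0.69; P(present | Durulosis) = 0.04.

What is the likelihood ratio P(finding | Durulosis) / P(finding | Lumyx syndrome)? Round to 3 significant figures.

0.0580

Likelihood of this finding under each hypothesis:
  Durulosis: 0.04
  Lumyx syndrome: 0.69
Bayes factor = 0.04 / 0.69 ≈ 0.0580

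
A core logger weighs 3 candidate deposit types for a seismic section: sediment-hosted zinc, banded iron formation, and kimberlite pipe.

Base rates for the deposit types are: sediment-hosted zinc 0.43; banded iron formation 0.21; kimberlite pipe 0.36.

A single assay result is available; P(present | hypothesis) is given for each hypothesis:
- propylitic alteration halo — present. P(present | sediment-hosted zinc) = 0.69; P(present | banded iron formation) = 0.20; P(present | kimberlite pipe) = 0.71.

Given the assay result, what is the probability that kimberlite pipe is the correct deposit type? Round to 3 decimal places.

By Bayes' rule, the unnormalized weight for each hypothesis is prior × likelihood:
  sediment-hosted zinc: 0.43 × 0.69 = 0.2967
  banded iron formation: 0.21 × 0.20 = 0.042
  kimberlite pipe: 0.36 × 0.71 = 0.2556
Marginal likelihood of the evidence = 0.5943.
P(kimberlite pipe | evidence) = 0.2556 / 0.5943 ≈ 0.430.

0.430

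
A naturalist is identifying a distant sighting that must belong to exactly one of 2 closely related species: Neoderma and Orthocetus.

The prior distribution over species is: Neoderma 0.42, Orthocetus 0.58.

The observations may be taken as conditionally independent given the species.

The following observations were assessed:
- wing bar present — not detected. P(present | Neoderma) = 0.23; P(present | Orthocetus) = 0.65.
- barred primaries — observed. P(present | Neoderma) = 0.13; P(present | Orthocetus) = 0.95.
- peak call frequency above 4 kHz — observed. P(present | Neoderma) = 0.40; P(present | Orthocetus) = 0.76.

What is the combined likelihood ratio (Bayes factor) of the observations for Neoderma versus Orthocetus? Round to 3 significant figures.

Take the product of per-observation likelihoods under each hypothesis (using 1 − P(present | H) for each absent observation), then divide.
  Neoderma: (1 − 0.23) × 0.13 × 0.40 = 0.04004
  Orthocetus: (1 − 0.65) × 0.95 × 0.76 = 0.2527
Bayes factor = 0.04004 / 0.2527 ≈ 0.158

0.158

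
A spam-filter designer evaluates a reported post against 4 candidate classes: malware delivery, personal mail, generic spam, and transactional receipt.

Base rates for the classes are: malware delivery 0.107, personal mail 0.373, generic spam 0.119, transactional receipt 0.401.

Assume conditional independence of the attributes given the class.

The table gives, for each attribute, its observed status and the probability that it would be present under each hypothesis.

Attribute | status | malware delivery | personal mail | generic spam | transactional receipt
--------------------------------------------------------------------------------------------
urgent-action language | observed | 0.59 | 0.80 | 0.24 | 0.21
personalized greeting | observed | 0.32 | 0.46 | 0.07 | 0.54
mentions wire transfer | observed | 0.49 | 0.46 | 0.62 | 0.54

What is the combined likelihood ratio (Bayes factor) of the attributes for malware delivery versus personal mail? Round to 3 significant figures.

Take the product of per-attribute likelihoods under each hypothesis, then divide.
  malware delivery: 0.59 × 0.32 × 0.49 = 0.092512
  personal mail: 0.80 × 0.46 × 0.46 = 0.16928
Bayes factor = 0.092512 / 0.16928 ≈ 0.547

0.547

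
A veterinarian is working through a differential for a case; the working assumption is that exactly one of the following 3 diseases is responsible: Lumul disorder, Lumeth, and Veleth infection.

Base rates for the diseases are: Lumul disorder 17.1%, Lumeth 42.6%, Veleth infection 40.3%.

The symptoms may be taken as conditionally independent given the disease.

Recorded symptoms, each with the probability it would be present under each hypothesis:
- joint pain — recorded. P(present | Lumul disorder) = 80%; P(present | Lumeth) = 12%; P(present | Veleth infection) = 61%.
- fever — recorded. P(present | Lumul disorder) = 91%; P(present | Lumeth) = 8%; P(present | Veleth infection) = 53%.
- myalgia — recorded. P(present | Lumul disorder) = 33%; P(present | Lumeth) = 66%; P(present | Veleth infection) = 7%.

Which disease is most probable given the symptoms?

Lumul disorder

Multiply each prior by the joint likelihood of the symptom pattern:
  Lumul disorder: 0.171 × 0.80 × 0.91 × 0.33 = 0.041081
  Lumeth: 0.426 × 0.12 × 0.08 × 0.66 = 0.0026991
  Veleth infection: 0.403 × 0.61 × 0.53 × 0.07 = 0.0091203
Normalizing constant Z = 0.041081 + 0.0026991 + 0.0091203 = 0.0529.
P(Lumul disorder | evidence) ≈ 0.041081 / 0.0529 ≈ 0.777
P(Lumeth | evidence) ≈ 0.0026991 / 0.0529 ≈ 0.051
P(Veleth infection | evidence) ≈ 0.0091203 / 0.0529 ≈ 0.172
The largest is 0.777, so Lumul disorder is most probable.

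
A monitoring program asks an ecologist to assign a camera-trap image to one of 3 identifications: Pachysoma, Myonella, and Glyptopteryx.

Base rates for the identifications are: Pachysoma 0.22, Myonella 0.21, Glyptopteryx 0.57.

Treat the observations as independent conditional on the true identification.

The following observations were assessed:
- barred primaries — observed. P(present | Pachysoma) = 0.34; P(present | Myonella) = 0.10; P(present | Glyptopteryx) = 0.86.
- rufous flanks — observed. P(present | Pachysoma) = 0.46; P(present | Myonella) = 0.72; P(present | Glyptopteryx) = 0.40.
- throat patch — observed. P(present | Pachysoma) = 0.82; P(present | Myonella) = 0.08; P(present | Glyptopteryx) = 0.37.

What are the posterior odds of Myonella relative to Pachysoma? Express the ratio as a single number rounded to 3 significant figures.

The normalizing constant cancels in an odds ratio, so compute prior × likelihood for the two hypotheses only:
  Myonella: 0.21 × 0.10 × 0.72 × 0.08 = 0.0012096
  Pachysoma: 0.22 × 0.34 × 0.46 × 0.82 = 0.028215
Posterior odds = 0.0012096 / 0.028215 ≈ 0.0429.

0.0429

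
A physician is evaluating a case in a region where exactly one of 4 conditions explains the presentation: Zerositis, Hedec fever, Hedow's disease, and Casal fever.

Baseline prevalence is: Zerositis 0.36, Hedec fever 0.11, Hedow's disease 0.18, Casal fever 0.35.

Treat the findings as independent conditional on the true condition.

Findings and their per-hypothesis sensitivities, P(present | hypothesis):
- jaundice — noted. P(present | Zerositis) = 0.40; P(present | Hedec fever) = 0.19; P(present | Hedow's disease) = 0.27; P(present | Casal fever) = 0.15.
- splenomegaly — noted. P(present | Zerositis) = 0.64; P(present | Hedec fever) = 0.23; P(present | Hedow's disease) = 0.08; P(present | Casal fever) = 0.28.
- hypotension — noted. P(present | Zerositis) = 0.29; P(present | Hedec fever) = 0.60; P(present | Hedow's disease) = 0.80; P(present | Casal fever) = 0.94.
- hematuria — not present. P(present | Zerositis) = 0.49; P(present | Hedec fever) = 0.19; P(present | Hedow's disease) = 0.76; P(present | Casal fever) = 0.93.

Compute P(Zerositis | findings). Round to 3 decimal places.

By Bayes' rule with conditional independence, the unnormalized weight for each hypothesis is prior × ∏ likelihoods (using 1 − P(present | H) for each absent finding):
  Zerositis: 0.36 × 0.40 × 0.64 × 0.29 × (1 − 0.49) = 0.01363
  Hedec fever: 0.11 × 0.19 × 0.23 × 0.60 × (1 − 0.19) = 0.0023362
  Hedow's disease: 0.18 × 0.27 × 0.08 × 0.80 × (1 − 0.76) = 0.0007465
  Casal fever: 0.35 × 0.15 × 0.28 × 0.94 × (1 − 0.93) = 0.00096726
The unnormalized weights sum to 0.01768.
P(Zerositis | evidence) = 0.01363 / 0.01768 ≈ 0.771.

0.771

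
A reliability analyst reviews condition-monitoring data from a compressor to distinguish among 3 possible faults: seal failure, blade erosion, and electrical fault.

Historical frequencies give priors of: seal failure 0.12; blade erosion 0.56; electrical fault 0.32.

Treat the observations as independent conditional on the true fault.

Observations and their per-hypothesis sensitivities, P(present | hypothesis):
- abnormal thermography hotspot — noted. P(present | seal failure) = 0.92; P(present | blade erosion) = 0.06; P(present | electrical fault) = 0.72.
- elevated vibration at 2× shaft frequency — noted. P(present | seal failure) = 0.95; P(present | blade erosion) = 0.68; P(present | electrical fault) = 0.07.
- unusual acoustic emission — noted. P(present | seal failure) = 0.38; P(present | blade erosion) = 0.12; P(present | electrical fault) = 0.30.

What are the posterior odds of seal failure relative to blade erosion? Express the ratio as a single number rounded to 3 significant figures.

14.5

Unnormalized posterior weight (prior times the observation likelihoods) for each of the two hypotheses:
  seal failure: 0.12 × 0.92 × 0.95 × 0.38 = 0.039854
  blade erosion: 0.56 × 0.06 × 0.68 × 0.12 = 0.0027418
Odds(seal failure : blade erosion) = 0.039854 / 0.0027418 ≈ 14.5.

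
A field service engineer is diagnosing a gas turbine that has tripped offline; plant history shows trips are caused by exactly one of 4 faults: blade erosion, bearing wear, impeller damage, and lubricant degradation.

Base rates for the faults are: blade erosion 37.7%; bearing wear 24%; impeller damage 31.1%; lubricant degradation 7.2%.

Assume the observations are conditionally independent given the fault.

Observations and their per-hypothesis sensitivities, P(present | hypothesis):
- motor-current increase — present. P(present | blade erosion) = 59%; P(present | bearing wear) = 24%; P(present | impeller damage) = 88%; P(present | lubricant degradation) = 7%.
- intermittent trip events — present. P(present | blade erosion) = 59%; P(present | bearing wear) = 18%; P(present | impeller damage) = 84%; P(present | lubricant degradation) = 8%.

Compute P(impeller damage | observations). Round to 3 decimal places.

0.618

Multiply each prior by the joint likelihood of the evidence pattern:
  blade erosion: 0.377 × 0.59 × 0.59 = 0.13123
  bearing wear: 0.240 × 0.24 × 0.18 = 0.010368
  impeller damage: 0.311 × 0.88 × 0.84 = 0.22989
  lubricant degradation: 0.072 × 0.07 × 0.08 = 0.0004032
The unnormalized weights sum to 0.3719.
P(impeller damage | evidence) = 0.22989 / 0.3719 ≈ 0.618.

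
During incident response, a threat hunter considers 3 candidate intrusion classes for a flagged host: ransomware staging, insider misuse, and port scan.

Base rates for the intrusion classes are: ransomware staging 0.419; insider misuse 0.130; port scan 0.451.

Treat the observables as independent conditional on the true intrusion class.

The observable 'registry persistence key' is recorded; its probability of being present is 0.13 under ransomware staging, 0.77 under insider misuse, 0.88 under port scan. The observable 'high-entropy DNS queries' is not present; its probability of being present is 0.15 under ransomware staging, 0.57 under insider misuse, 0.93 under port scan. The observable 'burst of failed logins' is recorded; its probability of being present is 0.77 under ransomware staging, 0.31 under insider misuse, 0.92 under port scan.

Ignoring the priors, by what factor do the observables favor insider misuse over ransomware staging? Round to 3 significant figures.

The Bayes factor is the ratio of the joint likelihoods of the observable pattern under the two hypotheses (using 1 − P(present | H) for each absent observable).
  insider misuse: 0.77 × (1 − 0.57) × 0.31 = 0.10264
  ransomware staging: 0.13 × (1 − 0.15) × 0.77 = 0.085085
Bayes factor = 0.10264 / 0.085085 ≈ 1.21

1.21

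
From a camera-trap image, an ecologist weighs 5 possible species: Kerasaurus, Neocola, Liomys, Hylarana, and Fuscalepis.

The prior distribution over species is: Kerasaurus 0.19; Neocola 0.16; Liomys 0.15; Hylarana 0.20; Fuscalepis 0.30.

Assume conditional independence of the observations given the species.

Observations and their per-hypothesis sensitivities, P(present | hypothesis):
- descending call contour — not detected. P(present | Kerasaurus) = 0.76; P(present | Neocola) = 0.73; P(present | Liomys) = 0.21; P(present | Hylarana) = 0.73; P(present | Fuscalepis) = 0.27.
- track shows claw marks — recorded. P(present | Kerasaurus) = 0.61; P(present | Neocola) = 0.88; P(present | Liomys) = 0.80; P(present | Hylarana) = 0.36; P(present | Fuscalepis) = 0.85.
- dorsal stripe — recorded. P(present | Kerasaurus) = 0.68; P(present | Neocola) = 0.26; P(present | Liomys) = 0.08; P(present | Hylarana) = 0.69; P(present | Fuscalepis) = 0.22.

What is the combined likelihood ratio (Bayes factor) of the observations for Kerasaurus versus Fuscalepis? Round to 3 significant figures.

The Bayes factor is the ratio of the joint likelihoods of the evidence pattern under the two hypotheses (using 1 − P(present | H) for each absent observation).
  Kerasaurus: (1 − 0.76) × 0.61 × 0.68 = 0.099552
  Fuscalepis: (1 − 0.27) × 0.85 × 0.22 = 0.13651
Bayes factor = 0.099552 / 0.13651 ≈ 0.729

0.729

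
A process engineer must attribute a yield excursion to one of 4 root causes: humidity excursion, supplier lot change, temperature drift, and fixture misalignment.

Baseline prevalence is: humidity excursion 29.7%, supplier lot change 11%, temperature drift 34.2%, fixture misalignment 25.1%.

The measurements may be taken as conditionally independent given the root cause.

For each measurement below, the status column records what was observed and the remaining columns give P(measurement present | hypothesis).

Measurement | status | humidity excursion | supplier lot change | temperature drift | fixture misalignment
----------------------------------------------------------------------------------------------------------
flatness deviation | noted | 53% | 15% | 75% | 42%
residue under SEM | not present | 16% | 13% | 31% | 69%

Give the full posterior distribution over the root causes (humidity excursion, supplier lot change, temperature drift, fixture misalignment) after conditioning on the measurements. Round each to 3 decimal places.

0.371, 0.040, 0.497, 0.092

For each hypothesis, the unnormalized posterior weight is prior × product of the measurement likelihoods (using 1 − P(present | H) for each absent measurement):
  humidity excursion: 0.297 × 0.53 × (1 − 0.16) = 0.13222
  supplier lot change: 0.110 × 0.15 × (1 − 0.13) = 0.014355
  temperature drift: 0.342 × 0.75 × (1 − 0.31) = 0.17699
  fixture misalignment: 0.251 × 0.42 × (1 − 0.69) = 0.03268
The unnormalized weights sum to 0.35624.
P(humidity excursion | evidence) = 0.13222 / 0.35624 ≈ 0.371
P(supplier lot change | evidence) = 0.014355 / 0.35624 ≈ 0.040
P(temperature drift | evidence) = 0.17699 / 0.35624 ≈ 0.497
P(fixture misalignment | evidence) = 0.03268 / 0.35624 ≈ 0.092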